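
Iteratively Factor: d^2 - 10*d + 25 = (d - 5)*(d - 5)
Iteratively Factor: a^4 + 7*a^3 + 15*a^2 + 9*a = (a + 3)*(a^3 + 4*a^2 + 3*a) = a*(a + 3)*(a^2 + 4*a + 3) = a*(a + 1)*(a + 3)*(a + 3)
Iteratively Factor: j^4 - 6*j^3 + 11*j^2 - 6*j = (j - 2)*(j^3 - 4*j^2 + 3*j) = (j - 2)*(j - 1)*(j^2 - 3*j) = (j - 3)*(j - 2)*(j - 1)*(j)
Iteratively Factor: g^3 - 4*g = (g - 2)*(g^2 + 2*g) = (g - 2)*(g + 2)*(g)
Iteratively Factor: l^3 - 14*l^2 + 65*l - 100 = (l - 4)*(l^2 - 10*l + 25) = (l - 5)*(l - 4)*(l - 5)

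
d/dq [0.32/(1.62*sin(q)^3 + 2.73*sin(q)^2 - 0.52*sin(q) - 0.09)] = (-1.5552*sin(q)^2 - 1.7472*sin(q) + 0.1664)*cos(q)/(1.62*sin(q)^3 + 2.73*sin(q)^2 - 0.52*sin(q) - 0.09)^2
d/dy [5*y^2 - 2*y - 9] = 10*y - 2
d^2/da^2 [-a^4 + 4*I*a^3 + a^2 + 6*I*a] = -12*a^2 + 24*I*a + 2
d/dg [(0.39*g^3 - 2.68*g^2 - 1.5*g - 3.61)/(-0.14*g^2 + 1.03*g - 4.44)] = (-0.0546*g^4 + 0.8034*g^3 - 8.1652*g^2 + 22.7876*g + 10.3783)/(0.0196*g^4 - 0.2884*g^3 + 2.3041*g^2 - 9.1464*g + 19.7136)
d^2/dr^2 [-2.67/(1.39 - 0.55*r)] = 1.61535/(0.55*r - 1.39)^3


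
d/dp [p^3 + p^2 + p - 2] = 3*p^2 + 2*p + 1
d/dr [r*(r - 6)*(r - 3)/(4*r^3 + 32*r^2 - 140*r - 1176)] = (17*r - 21)/(4*(r^3 + 21*r^2 + 147*r + 343))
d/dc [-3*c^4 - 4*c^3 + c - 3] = -12*c^3 - 12*c^2 + 1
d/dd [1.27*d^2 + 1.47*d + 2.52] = 2.54*d + 1.47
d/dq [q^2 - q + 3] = 2*q - 1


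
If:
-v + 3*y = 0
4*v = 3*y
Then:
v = 0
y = 0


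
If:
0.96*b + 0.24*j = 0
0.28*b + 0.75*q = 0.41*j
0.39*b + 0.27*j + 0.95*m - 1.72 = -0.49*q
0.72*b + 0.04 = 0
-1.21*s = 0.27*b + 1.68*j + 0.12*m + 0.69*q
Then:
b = -0.06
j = 0.22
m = 1.70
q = 0.14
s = -0.55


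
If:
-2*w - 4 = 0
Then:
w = -2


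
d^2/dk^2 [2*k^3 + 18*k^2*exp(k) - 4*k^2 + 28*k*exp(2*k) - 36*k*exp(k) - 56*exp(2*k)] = 18*k^2*exp(k) + 112*k*exp(2*k) + 36*k*exp(k) + 12*k - 112*exp(2*k) - 36*exp(k) - 8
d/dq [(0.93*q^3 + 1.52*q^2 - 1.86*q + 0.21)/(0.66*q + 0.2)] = (1.2276*q^3 + 1.5612*q^2 + 0.608*q - 0.5106)/(0.4356*q^2 + 0.264*q + 0.04)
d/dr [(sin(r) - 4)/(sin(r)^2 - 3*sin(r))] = (-cos(r) + 8/tan(r) - 12*cos(r)/sin(r)^2)/(sin(r) - 3)^2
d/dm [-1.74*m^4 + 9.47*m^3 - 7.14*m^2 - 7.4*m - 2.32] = -6.96*m^3 + 28.41*m^2 - 14.28*m - 7.4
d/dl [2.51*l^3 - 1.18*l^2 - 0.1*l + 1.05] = 7.53*l^2 - 2.36*l - 0.1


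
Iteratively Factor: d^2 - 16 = (d - 4)*(d + 4)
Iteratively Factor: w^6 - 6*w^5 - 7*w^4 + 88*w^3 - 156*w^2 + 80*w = (w - 2)*(w^5 - 4*w^4 - 15*w^3 + 58*w^2 - 40*w) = (w - 2)*(w - 1)*(w^4 - 3*w^3 - 18*w^2 + 40*w) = w*(w - 2)*(w - 1)*(w^3 - 3*w^2 - 18*w + 40) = w*(w - 5)*(w - 2)*(w - 1)*(w^2 + 2*w - 8) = w*(w - 5)*(w - 2)^2*(w - 1)*(w + 4)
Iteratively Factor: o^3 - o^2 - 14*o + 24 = (o + 4)*(o^2 - 5*o + 6) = (o - 3)*(o + 4)*(o - 2)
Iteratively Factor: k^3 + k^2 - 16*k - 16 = (k - 4)*(k^2 + 5*k + 4) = (k - 4)*(k + 4)*(k + 1)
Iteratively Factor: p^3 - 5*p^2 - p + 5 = (p - 1)*(p^2 - 4*p - 5) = (p - 1)*(p + 1)*(p - 5)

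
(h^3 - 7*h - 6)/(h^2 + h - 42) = (h^3 - 7*h - 6)/(h^2 + h - 42)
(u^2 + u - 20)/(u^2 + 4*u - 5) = (u - 4)/(u - 1)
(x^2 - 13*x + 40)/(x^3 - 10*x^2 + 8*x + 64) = (x - 5)/(x^2 - 2*x - 8)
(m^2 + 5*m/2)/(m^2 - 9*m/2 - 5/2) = m*(2*m + 5)/(2*m^2 - 9*m - 5)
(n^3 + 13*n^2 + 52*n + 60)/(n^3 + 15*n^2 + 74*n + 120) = (n + 2)/(n + 4)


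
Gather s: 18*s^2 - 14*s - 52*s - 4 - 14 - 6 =18*s^2 - 66*s - 24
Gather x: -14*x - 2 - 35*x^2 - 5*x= -35*x^2 - 19*x - 2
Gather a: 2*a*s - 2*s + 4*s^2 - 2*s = 2*a*s + 4*s^2 - 4*s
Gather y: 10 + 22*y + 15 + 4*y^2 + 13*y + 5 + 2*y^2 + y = 6*y^2 + 36*y + 30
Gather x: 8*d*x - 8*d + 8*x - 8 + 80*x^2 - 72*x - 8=-8*d + 80*x^2 + x*(8*d - 64) - 16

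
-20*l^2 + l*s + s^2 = (-4*l + s)*(5*l + s)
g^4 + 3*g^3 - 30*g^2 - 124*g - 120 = (g - 6)*(g + 2)^2*(g + 5)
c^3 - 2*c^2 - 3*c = c*(c - 3)*(c + 1)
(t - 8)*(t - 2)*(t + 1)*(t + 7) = t^4 - 2*t^3 - 57*t^2 + 58*t + 112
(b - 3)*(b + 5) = b^2 + 2*b - 15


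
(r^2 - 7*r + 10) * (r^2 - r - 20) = r^4 - 8*r^3 - 3*r^2 + 130*r - 200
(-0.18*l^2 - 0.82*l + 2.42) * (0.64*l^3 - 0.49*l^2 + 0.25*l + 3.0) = -0.1152*l^5 - 0.4366*l^4 + 1.9056*l^3 - 1.9308*l^2 - 1.855*l + 7.26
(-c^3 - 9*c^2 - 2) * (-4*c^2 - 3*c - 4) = 4*c^5 + 39*c^4 + 31*c^3 + 44*c^2 + 6*c + 8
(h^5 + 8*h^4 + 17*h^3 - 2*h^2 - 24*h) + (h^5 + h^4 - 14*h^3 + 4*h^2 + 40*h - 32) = 2*h^5 + 9*h^4 + 3*h^3 + 2*h^2 + 16*h - 32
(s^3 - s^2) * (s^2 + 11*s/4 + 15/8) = s^5 + 7*s^4/4 - 7*s^3/8 - 15*s^2/8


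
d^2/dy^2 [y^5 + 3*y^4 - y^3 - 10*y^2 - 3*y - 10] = 20*y^3 + 36*y^2 - 6*y - 20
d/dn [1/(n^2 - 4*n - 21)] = 2*(2 - n)/(-n^2 + 4*n + 21)^2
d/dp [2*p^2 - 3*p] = 4*p - 3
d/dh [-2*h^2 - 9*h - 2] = -4*h - 9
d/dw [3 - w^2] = -2*w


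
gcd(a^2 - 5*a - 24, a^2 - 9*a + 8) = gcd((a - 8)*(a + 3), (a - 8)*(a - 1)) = a - 8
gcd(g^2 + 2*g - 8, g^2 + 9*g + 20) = g + 4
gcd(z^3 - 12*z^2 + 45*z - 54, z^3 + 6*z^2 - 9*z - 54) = z - 3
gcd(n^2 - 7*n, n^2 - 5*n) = n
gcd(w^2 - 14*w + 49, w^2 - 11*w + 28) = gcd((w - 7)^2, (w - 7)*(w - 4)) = w - 7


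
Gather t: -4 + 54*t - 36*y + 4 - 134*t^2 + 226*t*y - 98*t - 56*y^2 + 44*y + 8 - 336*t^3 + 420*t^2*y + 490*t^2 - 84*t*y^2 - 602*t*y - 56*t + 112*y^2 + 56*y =-336*t^3 + t^2*(420*y + 356) + t*(-84*y^2 - 376*y - 100) + 56*y^2 + 64*y + 8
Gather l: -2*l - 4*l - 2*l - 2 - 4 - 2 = -8*l - 8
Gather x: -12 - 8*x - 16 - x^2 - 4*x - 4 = -x^2 - 12*x - 32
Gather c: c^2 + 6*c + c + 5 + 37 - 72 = c^2 + 7*c - 30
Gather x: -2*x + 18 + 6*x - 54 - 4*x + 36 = 0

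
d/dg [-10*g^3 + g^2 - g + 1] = -30*g^2 + 2*g - 1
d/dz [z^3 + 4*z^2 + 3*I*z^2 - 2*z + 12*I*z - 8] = 3*z^2 + z*(8 + 6*I) - 2 + 12*I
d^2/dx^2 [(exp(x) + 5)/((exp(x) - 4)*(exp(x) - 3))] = (exp(4*x) + 27*exp(3*x) - 177*exp(2*x) + 89*exp(x) + 564)*exp(x)/(exp(6*x) - 21*exp(5*x) + 183*exp(4*x) - 847*exp(3*x) + 2196*exp(2*x) - 3024*exp(x) + 1728)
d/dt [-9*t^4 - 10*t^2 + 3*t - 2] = -36*t^3 - 20*t + 3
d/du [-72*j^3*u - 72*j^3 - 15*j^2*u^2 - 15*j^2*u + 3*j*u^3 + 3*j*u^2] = 3*j*(-24*j^2 - 10*j*u - 5*j + 3*u^2 + 2*u)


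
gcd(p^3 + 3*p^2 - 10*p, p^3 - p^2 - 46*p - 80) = p + 5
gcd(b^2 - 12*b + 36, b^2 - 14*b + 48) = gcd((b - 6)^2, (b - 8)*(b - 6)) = b - 6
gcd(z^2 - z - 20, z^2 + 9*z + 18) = 1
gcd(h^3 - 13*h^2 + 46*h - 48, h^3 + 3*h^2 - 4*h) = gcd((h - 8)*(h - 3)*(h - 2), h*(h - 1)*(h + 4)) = 1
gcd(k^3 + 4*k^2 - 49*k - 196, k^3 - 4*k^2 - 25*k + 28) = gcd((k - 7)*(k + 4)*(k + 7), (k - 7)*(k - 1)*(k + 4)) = k^2 - 3*k - 28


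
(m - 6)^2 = m^2 - 12*m + 36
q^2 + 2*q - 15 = (q - 3)*(q + 5)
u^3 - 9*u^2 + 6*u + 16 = (u - 8)*(u - 2)*(u + 1)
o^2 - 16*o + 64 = (o - 8)^2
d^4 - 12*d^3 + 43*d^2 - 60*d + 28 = (d - 7)*(d - 2)^2*(d - 1)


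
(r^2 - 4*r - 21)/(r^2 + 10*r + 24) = (r^2 - 4*r - 21)/(r^2 + 10*r + 24)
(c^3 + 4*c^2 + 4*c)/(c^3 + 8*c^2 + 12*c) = (c + 2)/(c + 6)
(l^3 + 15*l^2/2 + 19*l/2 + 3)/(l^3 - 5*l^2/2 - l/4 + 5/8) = 4*(l^2 + 7*l + 6)/(4*l^2 - 12*l + 5)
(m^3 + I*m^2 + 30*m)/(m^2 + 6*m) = (m^2 + I*m + 30)/(m + 6)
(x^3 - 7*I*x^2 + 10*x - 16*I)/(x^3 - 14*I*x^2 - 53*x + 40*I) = (x + 2*I)/(x - 5*I)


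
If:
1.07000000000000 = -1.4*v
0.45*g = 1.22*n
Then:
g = 2.71111111111111*n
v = -0.76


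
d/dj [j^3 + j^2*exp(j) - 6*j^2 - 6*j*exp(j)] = j^2*exp(j) + 3*j^2 - 4*j*exp(j) - 12*j - 6*exp(j)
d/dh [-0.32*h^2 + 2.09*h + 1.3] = 2.09 - 0.64*h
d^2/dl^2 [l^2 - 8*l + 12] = 2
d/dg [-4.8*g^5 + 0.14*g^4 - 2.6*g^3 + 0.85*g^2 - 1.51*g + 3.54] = -24.0*g^4 + 0.56*g^3 - 7.8*g^2 + 1.7*g - 1.51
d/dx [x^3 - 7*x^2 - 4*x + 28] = 3*x^2 - 14*x - 4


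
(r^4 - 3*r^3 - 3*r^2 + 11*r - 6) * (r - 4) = r^5 - 7*r^4 + 9*r^3 + 23*r^2 - 50*r + 24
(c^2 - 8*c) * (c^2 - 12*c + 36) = c^4 - 20*c^3 + 132*c^2 - 288*c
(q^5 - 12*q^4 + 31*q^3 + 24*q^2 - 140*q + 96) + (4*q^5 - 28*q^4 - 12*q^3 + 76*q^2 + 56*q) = 5*q^5 - 40*q^4 + 19*q^3 + 100*q^2 - 84*q + 96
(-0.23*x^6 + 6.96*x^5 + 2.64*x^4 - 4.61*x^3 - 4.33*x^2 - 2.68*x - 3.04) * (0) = 0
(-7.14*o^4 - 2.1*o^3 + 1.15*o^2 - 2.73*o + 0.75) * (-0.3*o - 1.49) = 2.142*o^5 + 11.2686*o^4 + 2.784*o^3 - 0.8945*o^2 + 3.8427*o - 1.1175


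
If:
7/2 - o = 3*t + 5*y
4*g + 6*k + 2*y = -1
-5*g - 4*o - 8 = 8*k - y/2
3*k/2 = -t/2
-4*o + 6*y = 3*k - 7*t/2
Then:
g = -10107/3032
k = 435/379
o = 321/1516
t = -1305/379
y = 4129/1516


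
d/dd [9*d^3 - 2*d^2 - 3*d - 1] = 27*d^2 - 4*d - 3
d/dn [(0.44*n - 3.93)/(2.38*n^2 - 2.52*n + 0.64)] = (-1.0472*n^2 + 18.7068*n - 9.622)/(5.6644*n^4 - 11.9952*n^3 + 9.3968*n^2 - 3.2256*n + 0.4096)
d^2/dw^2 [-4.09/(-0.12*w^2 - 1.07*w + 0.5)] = (-0.117792*w^2 - 1.050312*w + 4.09*(0.24*w + 1.07)*(0.48*w + 2.14) + 0.4908)/(0.12*w^2 + 1.07*w - 0.5)^3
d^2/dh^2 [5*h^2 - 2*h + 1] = 10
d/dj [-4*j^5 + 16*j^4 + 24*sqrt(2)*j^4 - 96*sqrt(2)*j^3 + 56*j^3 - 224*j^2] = 4*j*(-5*j^3 + 16*j^2 + 24*sqrt(2)*j^2 - 72*sqrt(2)*j + 42*j - 112)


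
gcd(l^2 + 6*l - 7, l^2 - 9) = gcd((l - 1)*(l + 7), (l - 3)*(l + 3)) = 1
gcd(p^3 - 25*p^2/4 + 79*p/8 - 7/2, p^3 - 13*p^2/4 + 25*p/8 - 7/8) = p^2 - 9*p/4 + 7/8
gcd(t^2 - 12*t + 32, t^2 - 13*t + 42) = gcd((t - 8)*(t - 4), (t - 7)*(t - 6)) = 1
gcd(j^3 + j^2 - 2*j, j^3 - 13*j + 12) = j - 1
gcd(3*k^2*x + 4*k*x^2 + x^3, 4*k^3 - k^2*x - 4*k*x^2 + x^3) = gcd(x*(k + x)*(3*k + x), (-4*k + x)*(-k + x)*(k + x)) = k + x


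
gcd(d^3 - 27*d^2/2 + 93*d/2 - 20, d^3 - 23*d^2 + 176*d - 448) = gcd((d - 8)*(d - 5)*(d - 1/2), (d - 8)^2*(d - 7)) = d - 8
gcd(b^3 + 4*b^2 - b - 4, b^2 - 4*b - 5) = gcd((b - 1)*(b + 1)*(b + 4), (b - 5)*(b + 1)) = b + 1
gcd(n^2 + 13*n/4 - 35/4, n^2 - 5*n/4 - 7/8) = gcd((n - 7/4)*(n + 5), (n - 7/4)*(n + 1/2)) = n - 7/4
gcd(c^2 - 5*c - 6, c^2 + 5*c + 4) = c + 1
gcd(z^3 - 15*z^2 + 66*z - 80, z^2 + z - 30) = z - 5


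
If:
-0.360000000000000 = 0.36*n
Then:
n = -1.00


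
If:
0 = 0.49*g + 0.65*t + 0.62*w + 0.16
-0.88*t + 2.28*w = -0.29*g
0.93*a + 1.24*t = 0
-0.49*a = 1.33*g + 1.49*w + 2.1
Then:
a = -0.87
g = -1.80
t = 0.65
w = 0.48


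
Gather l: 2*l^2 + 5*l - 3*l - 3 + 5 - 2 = 2*l^2 + 2*l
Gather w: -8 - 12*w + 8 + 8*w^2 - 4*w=8*w^2 - 16*w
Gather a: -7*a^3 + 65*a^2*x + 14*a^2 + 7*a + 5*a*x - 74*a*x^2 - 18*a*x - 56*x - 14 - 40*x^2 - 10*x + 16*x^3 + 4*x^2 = -7*a^3 + a^2*(65*x + 14) + a*(-74*x^2 - 13*x + 7) + 16*x^3 - 36*x^2 - 66*x - 14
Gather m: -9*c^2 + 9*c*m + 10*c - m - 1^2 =-9*c^2 + 10*c + m*(9*c - 1) - 1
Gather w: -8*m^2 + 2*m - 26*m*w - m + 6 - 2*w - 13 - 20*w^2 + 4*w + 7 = -8*m^2 + m - 20*w^2 + w*(2 - 26*m)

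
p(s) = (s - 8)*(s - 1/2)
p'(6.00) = 3.50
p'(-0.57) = -9.64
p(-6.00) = 91.00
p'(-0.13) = -8.76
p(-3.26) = 42.34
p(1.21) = -4.82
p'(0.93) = -6.64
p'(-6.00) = -20.50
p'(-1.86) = -12.22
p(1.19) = -4.70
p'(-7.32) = -23.14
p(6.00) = -11.00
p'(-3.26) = -15.02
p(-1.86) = 23.27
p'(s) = 2*s - 17/2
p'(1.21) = -6.08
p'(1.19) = -6.12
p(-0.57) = 9.17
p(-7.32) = 119.80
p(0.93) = -3.04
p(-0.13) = 5.12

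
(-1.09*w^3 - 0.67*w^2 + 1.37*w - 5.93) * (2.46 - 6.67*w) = 7.2703*w^4 + 1.7875*w^3 - 10.7861*w^2 + 42.9233*w - 14.5878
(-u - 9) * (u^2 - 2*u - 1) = -u^3 - 7*u^2 + 19*u + 9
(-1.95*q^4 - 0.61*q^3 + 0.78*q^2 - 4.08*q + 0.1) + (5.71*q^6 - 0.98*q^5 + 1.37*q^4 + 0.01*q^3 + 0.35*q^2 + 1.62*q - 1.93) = 5.71*q^6 - 0.98*q^5 - 0.58*q^4 - 0.6*q^3 + 1.13*q^2 - 2.46*q - 1.83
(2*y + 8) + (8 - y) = y + 16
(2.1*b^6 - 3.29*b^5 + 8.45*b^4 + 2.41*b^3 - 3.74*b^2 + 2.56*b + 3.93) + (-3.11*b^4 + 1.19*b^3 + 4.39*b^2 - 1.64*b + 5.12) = 2.1*b^6 - 3.29*b^5 + 5.34*b^4 + 3.6*b^3 + 0.649999999999999*b^2 + 0.92*b + 9.05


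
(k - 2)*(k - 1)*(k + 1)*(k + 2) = k^4 - 5*k^2 + 4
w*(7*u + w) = 7*u*w + w^2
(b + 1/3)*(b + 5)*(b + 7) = b^3 + 37*b^2/3 + 39*b + 35/3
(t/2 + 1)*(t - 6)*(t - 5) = t^3/2 - 9*t^2/2 + 4*t + 30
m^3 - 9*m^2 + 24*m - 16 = (m - 4)^2*(m - 1)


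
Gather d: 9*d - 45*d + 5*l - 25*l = -36*d - 20*l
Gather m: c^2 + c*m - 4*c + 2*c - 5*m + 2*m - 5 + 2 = c^2 - 2*c + m*(c - 3) - 3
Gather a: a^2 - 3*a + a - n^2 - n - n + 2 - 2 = a^2 - 2*a - n^2 - 2*n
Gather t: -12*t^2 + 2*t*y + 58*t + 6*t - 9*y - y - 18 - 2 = -12*t^2 + t*(2*y + 64) - 10*y - 20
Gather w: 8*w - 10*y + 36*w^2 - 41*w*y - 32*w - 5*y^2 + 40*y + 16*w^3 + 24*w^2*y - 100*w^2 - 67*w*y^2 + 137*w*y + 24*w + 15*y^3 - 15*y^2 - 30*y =16*w^3 + w^2*(24*y - 64) + w*(-67*y^2 + 96*y) + 15*y^3 - 20*y^2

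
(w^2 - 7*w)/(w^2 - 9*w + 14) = w/(w - 2)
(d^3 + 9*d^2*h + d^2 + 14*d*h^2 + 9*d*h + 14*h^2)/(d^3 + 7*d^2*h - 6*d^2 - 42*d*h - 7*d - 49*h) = (d + 2*h)/(d - 7)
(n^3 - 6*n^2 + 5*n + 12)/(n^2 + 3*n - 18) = (n^2 - 3*n - 4)/(n + 6)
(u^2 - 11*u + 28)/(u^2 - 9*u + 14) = (u - 4)/(u - 2)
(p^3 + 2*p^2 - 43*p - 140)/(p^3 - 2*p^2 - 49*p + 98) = (p^2 + 9*p + 20)/(p^2 + 5*p - 14)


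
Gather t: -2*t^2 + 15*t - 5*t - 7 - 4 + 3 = -2*t^2 + 10*t - 8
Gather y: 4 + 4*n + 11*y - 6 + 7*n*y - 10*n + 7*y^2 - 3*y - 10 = -6*n + 7*y^2 + y*(7*n + 8) - 12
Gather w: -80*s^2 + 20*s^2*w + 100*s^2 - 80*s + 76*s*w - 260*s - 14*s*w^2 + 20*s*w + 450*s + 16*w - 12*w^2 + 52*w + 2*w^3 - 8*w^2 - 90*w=20*s^2 + 110*s + 2*w^3 + w^2*(-14*s - 20) + w*(20*s^2 + 96*s - 22)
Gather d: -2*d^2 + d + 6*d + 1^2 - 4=-2*d^2 + 7*d - 3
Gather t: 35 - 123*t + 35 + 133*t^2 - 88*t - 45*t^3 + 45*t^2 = -45*t^3 + 178*t^2 - 211*t + 70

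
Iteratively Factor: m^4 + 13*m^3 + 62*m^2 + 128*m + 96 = (m + 4)*(m^3 + 9*m^2 + 26*m + 24) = (m + 3)*(m + 4)*(m^2 + 6*m + 8) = (m + 2)*(m + 3)*(m + 4)*(m + 4)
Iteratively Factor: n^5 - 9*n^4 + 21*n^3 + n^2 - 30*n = (n - 2)*(n^4 - 7*n^3 + 7*n^2 + 15*n) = (n - 3)*(n - 2)*(n^3 - 4*n^2 - 5*n) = n*(n - 3)*(n - 2)*(n^2 - 4*n - 5) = n*(n - 5)*(n - 3)*(n - 2)*(n + 1)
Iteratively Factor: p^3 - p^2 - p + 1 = (p - 1)*(p^2 - 1) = (p - 1)^2*(p + 1)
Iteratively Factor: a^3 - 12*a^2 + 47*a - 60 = (a - 4)*(a^2 - 8*a + 15) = (a - 5)*(a - 4)*(a - 3)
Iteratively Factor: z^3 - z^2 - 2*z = (z + 1)*(z^2 - 2*z) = z*(z + 1)*(z - 2)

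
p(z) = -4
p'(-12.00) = 0.00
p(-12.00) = -4.00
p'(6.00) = 0.00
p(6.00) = -4.00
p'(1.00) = 0.00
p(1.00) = -4.00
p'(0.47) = 0.00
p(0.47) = -4.00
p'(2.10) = 0.00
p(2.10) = -4.00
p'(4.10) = 0.00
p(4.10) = -4.00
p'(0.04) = 0.00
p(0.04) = -4.00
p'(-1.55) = 0.00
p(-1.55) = -4.00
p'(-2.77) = 0.00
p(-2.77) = -4.00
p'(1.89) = 0.00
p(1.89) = -4.00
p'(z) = 0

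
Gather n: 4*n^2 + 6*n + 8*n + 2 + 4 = 4*n^2 + 14*n + 6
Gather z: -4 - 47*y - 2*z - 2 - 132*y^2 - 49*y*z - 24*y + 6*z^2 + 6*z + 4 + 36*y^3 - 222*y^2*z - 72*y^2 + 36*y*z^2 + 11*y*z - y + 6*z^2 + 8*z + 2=36*y^3 - 204*y^2 - 72*y + z^2*(36*y + 12) + z*(-222*y^2 - 38*y + 12)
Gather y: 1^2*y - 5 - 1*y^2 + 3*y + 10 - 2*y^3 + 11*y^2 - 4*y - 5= -2*y^3 + 10*y^2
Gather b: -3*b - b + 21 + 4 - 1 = 24 - 4*b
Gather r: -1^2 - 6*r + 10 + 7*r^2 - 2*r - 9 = 7*r^2 - 8*r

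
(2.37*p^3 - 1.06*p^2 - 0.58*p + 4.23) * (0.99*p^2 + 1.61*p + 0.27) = 2.3463*p^5 + 2.7663*p^4 - 1.6409*p^3 + 2.9677*p^2 + 6.6537*p + 1.1421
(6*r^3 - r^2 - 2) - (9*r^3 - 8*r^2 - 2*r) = -3*r^3 + 7*r^2 + 2*r - 2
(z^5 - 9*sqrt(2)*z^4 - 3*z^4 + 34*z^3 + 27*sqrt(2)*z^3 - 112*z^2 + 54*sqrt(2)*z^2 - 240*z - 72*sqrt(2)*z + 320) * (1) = z^5 - 9*sqrt(2)*z^4 - 3*z^4 + 34*z^3 + 27*sqrt(2)*z^3 - 112*z^2 + 54*sqrt(2)*z^2 - 240*z - 72*sqrt(2)*z + 320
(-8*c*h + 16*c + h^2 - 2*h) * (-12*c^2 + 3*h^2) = 96*c^3*h - 192*c^3 - 12*c^2*h^2 + 24*c^2*h - 24*c*h^3 + 48*c*h^2 + 3*h^4 - 6*h^3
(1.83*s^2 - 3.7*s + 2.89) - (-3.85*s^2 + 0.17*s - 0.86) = 5.68*s^2 - 3.87*s + 3.75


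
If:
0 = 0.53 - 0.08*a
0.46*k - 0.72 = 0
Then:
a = 6.62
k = 1.57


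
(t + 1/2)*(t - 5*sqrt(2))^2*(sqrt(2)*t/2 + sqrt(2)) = sqrt(2)*t^4/2 - 10*t^3 + 5*sqrt(2)*t^3/4 - 25*t^2 + 51*sqrt(2)*t^2/2 - 10*t + 125*sqrt(2)*t/2 + 25*sqrt(2)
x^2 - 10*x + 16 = (x - 8)*(x - 2)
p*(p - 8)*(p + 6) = p^3 - 2*p^2 - 48*p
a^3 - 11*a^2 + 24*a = a*(a - 8)*(a - 3)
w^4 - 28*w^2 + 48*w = w*(w - 4)*(w - 2)*(w + 6)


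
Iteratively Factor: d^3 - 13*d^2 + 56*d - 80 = (d - 4)*(d^2 - 9*d + 20) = (d - 5)*(d - 4)*(d - 4)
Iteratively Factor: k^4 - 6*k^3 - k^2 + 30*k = (k)*(k^3 - 6*k^2 - k + 30) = k*(k + 2)*(k^2 - 8*k + 15) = k*(k - 3)*(k + 2)*(k - 5)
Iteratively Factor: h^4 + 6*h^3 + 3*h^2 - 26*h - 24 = (h + 4)*(h^3 + 2*h^2 - 5*h - 6) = (h + 1)*(h + 4)*(h^2 + h - 6) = (h + 1)*(h + 3)*(h + 4)*(h - 2)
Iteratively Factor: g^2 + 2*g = (g)*(g + 2)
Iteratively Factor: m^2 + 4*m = (m)*(m + 4)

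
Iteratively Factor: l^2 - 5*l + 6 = (l - 3)*(l - 2)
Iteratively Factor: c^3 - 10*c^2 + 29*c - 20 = (c - 5)*(c^2 - 5*c + 4) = (c - 5)*(c - 1)*(c - 4)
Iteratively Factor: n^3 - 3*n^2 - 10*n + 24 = (n - 2)*(n^2 - n - 12) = (n - 2)*(n + 3)*(n - 4)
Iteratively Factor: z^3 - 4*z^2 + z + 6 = (z - 3)*(z^2 - z - 2) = (z - 3)*(z - 2)*(z + 1)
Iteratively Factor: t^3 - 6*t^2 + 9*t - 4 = (t - 4)*(t^2 - 2*t + 1) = (t - 4)*(t - 1)*(t - 1)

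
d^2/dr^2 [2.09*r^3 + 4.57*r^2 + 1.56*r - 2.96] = 12.54*r + 9.14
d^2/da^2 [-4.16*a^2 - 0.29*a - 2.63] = -8.32000000000000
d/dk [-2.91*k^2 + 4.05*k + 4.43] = 4.05 - 5.82*k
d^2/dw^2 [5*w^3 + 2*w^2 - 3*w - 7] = 30*w + 4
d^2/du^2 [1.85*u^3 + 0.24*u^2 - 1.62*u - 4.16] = 11.1*u + 0.48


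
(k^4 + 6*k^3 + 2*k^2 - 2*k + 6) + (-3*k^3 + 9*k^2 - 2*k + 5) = k^4 + 3*k^3 + 11*k^2 - 4*k + 11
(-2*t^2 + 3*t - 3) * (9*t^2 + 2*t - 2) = -18*t^4 + 23*t^3 - 17*t^2 - 12*t + 6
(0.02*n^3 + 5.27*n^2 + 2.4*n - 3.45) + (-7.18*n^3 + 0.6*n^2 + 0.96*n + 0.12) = -7.16*n^3 + 5.87*n^2 + 3.36*n - 3.33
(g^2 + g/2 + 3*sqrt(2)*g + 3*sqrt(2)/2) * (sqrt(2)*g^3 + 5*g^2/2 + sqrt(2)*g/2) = sqrt(2)*g^5 + sqrt(2)*g^4/2 + 17*g^4/2 + 17*g^3/4 + 8*sqrt(2)*g^3 + 3*g^2 + 4*sqrt(2)*g^2 + 3*g/2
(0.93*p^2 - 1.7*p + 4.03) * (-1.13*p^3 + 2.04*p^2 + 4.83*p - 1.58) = -1.0509*p^5 + 3.8182*p^4 - 3.53*p^3 - 1.4592*p^2 + 22.1509*p - 6.3674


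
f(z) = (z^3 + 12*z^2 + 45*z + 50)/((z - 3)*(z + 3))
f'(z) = (3*z^2 + 24*z + 45)/((z - 3)*(z + 3)) - (z^3 + 12*z^2 + 45*z + 50)/((z - 3)*(z + 3)^2) - (z^3 + 12*z^2 + 45*z + 50)/((z - 3)^2*(z + 3))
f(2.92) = -651.63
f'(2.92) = -8332.35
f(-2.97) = 22.32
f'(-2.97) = -741.24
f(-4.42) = -0.08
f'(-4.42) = -0.30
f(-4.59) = -0.04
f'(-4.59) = -0.19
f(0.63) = -9.69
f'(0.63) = -8.55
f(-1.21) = -1.51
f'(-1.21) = -2.22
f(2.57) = -109.34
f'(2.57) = -287.47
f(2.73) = -182.68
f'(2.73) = -730.62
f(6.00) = 35.85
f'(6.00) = -4.93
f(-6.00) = -0.15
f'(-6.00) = 0.27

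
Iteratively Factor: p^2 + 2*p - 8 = (p - 2)*(p + 4)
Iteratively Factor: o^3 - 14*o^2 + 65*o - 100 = (o - 5)*(o^2 - 9*o + 20) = (o - 5)*(o - 4)*(o - 5)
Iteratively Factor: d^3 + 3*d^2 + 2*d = (d + 1)*(d^2 + 2*d) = (d + 1)*(d + 2)*(d)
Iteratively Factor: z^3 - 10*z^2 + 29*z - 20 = (z - 1)*(z^2 - 9*z + 20) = (z - 5)*(z - 1)*(z - 4)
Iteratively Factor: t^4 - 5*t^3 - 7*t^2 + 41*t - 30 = (t - 2)*(t^3 - 3*t^2 - 13*t + 15) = (t - 2)*(t + 3)*(t^2 - 6*t + 5) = (t - 2)*(t - 1)*(t + 3)*(t - 5)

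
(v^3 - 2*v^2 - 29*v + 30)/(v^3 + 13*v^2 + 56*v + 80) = (v^2 - 7*v + 6)/(v^2 + 8*v + 16)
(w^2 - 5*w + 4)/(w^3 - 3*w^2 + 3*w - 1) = (w - 4)/(w^2 - 2*w + 1)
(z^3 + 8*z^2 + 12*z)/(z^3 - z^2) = (z^2 + 8*z + 12)/(z*(z - 1))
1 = 1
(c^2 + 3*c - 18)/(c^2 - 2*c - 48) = (c - 3)/(c - 8)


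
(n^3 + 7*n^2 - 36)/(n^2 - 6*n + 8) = (n^2 + 9*n + 18)/(n - 4)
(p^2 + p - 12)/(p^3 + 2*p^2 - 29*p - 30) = (p^2 + p - 12)/(p^3 + 2*p^2 - 29*p - 30)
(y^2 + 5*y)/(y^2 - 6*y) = (y + 5)/(y - 6)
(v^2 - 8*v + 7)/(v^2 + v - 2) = (v - 7)/(v + 2)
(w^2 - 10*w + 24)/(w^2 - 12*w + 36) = (w - 4)/(w - 6)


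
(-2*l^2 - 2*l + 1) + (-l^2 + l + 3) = -3*l^2 - l + 4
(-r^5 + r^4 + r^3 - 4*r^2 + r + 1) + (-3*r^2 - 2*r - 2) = -r^5 + r^4 + r^3 - 7*r^2 - r - 1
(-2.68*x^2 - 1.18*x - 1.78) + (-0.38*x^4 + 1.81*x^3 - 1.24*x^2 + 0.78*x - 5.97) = -0.38*x^4 + 1.81*x^3 - 3.92*x^2 - 0.4*x - 7.75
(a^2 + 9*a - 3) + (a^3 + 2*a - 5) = a^3 + a^2 + 11*a - 8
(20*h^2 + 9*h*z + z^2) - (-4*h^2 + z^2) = 24*h^2 + 9*h*z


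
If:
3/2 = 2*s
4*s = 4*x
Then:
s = 3/4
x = 3/4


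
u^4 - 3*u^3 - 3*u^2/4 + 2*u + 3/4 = (u - 3)*(u - 1)*(u + 1/2)^2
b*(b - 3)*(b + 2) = b^3 - b^2 - 6*b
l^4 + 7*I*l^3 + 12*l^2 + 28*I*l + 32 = (l - 2*I)*(l - I)*(l + 2*I)*(l + 8*I)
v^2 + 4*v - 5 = (v - 1)*(v + 5)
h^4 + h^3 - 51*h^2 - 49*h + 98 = (h - 7)*(h - 1)*(h + 2)*(h + 7)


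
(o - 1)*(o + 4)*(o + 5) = o^3 + 8*o^2 + 11*o - 20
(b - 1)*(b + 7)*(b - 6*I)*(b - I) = b^4 + 6*b^3 - 7*I*b^3 - 13*b^2 - 42*I*b^2 - 36*b + 49*I*b + 42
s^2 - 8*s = s*(s - 8)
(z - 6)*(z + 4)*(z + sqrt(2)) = z^3 - 2*z^2 + sqrt(2)*z^2 - 24*z - 2*sqrt(2)*z - 24*sqrt(2)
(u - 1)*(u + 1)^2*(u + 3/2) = u^4 + 5*u^3/2 + u^2/2 - 5*u/2 - 3/2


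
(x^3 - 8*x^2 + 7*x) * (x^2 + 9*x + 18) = x^5 + x^4 - 47*x^3 - 81*x^2 + 126*x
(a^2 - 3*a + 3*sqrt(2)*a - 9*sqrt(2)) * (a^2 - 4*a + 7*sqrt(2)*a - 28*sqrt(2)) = a^4 - 7*a^3 + 10*sqrt(2)*a^3 - 70*sqrt(2)*a^2 + 54*a^2 - 294*a + 120*sqrt(2)*a + 504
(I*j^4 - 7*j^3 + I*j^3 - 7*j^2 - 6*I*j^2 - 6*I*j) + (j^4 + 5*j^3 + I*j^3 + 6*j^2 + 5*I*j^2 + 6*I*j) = j^4 + I*j^4 - 2*j^3 + 2*I*j^3 - j^2 - I*j^2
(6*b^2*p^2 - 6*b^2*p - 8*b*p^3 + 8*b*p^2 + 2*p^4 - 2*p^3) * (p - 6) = 6*b^2*p^3 - 42*b^2*p^2 + 36*b^2*p - 8*b*p^4 + 56*b*p^3 - 48*b*p^2 + 2*p^5 - 14*p^4 + 12*p^3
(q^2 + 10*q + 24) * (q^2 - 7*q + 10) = q^4 + 3*q^3 - 36*q^2 - 68*q + 240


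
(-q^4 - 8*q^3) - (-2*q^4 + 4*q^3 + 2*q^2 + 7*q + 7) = q^4 - 12*q^3 - 2*q^2 - 7*q - 7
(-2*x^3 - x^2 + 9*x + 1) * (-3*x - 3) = 6*x^4 + 9*x^3 - 24*x^2 - 30*x - 3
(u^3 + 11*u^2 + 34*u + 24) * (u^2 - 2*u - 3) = u^5 + 9*u^4 + 9*u^3 - 77*u^2 - 150*u - 72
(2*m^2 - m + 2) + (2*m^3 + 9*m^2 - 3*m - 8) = 2*m^3 + 11*m^2 - 4*m - 6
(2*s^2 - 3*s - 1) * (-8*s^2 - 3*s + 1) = -16*s^4 + 18*s^3 + 19*s^2 - 1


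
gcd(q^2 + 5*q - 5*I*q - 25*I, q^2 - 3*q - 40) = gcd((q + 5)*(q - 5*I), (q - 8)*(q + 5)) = q + 5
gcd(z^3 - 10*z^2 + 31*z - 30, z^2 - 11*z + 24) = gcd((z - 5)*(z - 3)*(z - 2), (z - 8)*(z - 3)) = z - 3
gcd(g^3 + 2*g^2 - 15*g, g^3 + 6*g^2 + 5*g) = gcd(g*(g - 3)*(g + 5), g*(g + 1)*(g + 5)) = g^2 + 5*g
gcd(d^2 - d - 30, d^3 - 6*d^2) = d - 6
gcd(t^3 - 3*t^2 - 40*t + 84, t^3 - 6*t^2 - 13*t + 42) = t^2 - 9*t + 14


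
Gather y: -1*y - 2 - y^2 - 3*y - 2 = -y^2 - 4*y - 4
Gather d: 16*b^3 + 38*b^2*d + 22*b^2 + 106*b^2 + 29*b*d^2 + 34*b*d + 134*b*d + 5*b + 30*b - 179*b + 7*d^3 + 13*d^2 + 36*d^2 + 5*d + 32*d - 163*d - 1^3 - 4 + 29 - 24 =16*b^3 + 128*b^2 - 144*b + 7*d^3 + d^2*(29*b + 49) + d*(38*b^2 + 168*b - 126)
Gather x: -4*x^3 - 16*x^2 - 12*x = -4*x^3 - 16*x^2 - 12*x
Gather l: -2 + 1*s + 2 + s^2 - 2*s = s^2 - s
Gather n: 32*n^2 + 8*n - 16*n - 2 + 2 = 32*n^2 - 8*n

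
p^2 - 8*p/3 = p*(p - 8/3)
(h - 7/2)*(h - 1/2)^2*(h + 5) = h^4 + h^3/2 - 75*h^2/4 + 143*h/8 - 35/8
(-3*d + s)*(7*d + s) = -21*d^2 + 4*d*s + s^2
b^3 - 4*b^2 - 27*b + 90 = (b - 6)*(b - 3)*(b + 5)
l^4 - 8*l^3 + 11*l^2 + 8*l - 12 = (l - 6)*(l - 2)*(l - 1)*(l + 1)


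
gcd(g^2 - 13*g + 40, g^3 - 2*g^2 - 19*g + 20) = g - 5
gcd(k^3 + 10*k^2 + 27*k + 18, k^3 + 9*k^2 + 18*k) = k^2 + 9*k + 18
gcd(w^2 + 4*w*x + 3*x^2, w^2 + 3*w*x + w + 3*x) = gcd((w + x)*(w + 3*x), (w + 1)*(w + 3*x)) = w + 3*x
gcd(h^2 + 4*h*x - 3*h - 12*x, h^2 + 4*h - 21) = h - 3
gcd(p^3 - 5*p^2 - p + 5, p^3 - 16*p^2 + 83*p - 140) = p - 5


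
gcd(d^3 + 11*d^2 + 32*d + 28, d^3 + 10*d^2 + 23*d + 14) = d^2 + 9*d + 14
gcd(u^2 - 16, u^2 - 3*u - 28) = u + 4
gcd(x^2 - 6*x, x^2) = x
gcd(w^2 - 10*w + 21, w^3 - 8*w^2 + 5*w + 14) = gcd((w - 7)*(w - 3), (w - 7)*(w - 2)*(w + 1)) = w - 7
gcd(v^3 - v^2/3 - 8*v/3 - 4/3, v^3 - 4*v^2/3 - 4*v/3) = v^2 - 4*v/3 - 4/3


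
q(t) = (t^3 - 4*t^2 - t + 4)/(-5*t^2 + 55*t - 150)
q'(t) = (10*t - 55)*(t^3 - 4*t^2 - t + 4)/(-5*t^2 + 55*t - 150)^2 + (3*t^2 - 8*t - 1)/(-5*t^2 + 55*t - 150) = (-t^4 + 22*t^3 - 135*t^2 + 248*t - 14)/(5*(t^4 - 22*t^3 + 181*t^2 - 660*t + 900))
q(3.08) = 0.28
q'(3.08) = 0.14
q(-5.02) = 0.40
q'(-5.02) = -0.13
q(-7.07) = 0.69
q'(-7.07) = -0.15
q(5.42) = 33.08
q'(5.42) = 14.21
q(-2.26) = 0.09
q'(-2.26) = -0.09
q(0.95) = -0.00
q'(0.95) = 0.06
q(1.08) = 0.01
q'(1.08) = 0.07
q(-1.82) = 0.05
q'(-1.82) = -0.07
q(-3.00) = 0.16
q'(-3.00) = -0.10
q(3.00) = 0.27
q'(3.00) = 0.16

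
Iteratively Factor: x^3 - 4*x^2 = (x)*(x^2 - 4*x) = x^2*(x - 4)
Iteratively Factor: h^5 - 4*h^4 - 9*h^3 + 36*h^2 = (h - 4)*(h^4 - 9*h^2) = (h - 4)*(h - 3)*(h^3 + 3*h^2) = h*(h - 4)*(h - 3)*(h^2 + 3*h) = h^2*(h - 4)*(h - 3)*(h + 3)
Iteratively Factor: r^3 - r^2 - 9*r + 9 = (r - 1)*(r^2 - 9) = (r - 3)*(r - 1)*(r + 3)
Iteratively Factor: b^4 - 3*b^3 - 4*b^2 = (b)*(b^3 - 3*b^2 - 4*b) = b^2*(b^2 - 3*b - 4) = b^2*(b + 1)*(b - 4)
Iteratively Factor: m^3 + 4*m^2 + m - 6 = (m + 2)*(m^2 + 2*m - 3) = (m + 2)*(m + 3)*(m - 1)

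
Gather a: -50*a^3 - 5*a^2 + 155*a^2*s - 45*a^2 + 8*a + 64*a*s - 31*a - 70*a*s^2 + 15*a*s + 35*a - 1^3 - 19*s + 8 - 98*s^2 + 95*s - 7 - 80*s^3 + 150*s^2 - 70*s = -50*a^3 + a^2*(155*s - 50) + a*(-70*s^2 + 79*s + 12) - 80*s^3 + 52*s^2 + 6*s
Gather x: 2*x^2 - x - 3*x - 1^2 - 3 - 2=2*x^2 - 4*x - 6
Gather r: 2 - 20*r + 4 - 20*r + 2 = 8 - 40*r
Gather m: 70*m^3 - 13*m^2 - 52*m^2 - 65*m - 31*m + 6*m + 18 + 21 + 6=70*m^3 - 65*m^2 - 90*m + 45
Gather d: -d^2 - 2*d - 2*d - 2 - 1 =-d^2 - 4*d - 3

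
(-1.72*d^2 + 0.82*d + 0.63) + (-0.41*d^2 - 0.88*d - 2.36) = -2.13*d^2 - 0.0600000000000001*d - 1.73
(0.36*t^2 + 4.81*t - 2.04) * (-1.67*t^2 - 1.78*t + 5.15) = -0.6012*t^4 - 8.6735*t^3 - 3.301*t^2 + 28.4027*t - 10.506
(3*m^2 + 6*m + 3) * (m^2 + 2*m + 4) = 3*m^4 + 12*m^3 + 27*m^2 + 30*m + 12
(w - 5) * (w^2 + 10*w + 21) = w^3 + 5*w^2 - 29*w - 105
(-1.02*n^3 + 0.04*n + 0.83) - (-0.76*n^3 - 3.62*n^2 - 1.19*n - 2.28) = -0.26*n^3 + 3.62*n^2 + 1.23*n + 3.11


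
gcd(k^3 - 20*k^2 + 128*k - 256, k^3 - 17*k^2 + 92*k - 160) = k^2 - 12*k + 32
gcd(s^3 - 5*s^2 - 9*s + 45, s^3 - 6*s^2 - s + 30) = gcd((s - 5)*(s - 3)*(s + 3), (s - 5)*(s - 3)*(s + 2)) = s^2 - 8*s + 15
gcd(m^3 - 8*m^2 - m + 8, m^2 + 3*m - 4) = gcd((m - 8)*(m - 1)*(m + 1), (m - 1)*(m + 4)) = m - 1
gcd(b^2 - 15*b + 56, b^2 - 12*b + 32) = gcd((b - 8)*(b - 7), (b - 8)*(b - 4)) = b - 8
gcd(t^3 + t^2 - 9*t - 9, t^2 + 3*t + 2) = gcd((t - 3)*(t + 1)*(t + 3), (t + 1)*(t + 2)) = t + 1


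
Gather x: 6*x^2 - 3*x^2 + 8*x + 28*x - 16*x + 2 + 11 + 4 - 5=3*x^2 + 20*x + 12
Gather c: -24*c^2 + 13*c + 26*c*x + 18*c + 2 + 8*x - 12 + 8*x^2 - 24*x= -24*c^2 + c*(26*x + 31) + 8*x^2 - 16*x - 10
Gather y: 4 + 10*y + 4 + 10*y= 20*y + 8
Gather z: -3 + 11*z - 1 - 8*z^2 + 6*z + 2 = -8*z^2 + 17*z - 2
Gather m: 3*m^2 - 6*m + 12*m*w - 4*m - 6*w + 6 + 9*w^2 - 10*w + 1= 3*m^2 + m*(12*w - 10) + 9*w^2 - 16*w + 7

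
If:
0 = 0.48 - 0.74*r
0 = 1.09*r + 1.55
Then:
No Solution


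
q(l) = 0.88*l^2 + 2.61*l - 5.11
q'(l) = 1.76*l + 2.61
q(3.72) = 16.78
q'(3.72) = 9.16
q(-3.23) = -4.36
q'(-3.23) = -3.07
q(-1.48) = -7.05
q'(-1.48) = 0.01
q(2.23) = 5.09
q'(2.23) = 6.53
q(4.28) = 22.18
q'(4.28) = 10.14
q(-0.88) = -6.73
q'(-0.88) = 1.06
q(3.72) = 16.78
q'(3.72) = 9.16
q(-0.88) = -6.73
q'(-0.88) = 1.06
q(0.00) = -5.11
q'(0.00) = 2.61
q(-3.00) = -5.02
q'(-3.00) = -2.67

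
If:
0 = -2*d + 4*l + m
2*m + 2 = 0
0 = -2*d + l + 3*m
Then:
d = -11/6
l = -2/3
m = -1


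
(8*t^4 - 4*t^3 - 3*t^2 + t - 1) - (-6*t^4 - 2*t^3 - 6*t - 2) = 14*t^4 - 2*t^3 - 3*t^2 + 7*t + 1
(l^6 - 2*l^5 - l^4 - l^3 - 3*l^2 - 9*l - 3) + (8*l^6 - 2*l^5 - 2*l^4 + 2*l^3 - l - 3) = 9*l^6 - 4*l^5 - 3*l^4 + l^3 - 3*l^2 - 10*l - 6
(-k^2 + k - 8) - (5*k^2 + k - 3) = -6*k^2 - 5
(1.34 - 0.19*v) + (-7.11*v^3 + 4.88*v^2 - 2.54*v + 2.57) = -7.11*v^3 + 4.88*v^2 - 2.73*v + 3.91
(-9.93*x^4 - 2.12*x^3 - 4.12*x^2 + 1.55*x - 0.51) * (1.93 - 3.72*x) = 36.9396*x^5 - 11.2785*x^4 + 11.2348*x^3 - 13.7176*x^2 + 4.8887*x - 0.9843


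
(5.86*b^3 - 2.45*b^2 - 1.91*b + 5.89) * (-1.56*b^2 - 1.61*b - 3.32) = -9.1416*b^5 - 5.6126*b^4 - 12.5311*b^3 + 2.0207*b^2 - 3.1417*b - 19.5548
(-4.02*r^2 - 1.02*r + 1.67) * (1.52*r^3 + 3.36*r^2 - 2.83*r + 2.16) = -6.1104*r^5 - 15.0576*r^4 + 10.4878*r^3 - 0.1854*r^2 - 6.9293*r + 3.6072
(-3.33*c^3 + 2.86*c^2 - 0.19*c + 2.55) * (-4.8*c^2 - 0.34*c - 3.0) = 15.984*c^5 - 12.5958*c^4 + 9.9296*c^3 - 20.7554*c^2 - 0.297*c - 7.65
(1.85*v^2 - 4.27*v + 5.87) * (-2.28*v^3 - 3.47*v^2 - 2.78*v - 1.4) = -4.218*v^5 + 3.3161*v^4 - 3.7097*v^3 - 11.0883*v^2 - 10.3406*v - 8.218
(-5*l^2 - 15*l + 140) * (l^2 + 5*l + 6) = -5*l^4 - 40*l^3 + 35*l^2 + 610*l + 840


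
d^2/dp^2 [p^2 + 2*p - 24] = 2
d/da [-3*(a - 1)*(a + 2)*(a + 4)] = -9*a^2 - 30*a - 6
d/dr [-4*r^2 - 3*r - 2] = -8*r - 3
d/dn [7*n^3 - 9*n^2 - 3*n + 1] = 21*n^2 - 18*n - 3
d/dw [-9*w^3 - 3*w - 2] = -27*w^2 - 3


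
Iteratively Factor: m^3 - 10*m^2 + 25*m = (m - 5)*(m^2 - 5*m) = (m - 5)^2*(m)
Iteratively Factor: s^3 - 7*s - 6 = (s + 1)*(s^2 - s - 6) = (s - 3)*(s + 1)*(s + 2)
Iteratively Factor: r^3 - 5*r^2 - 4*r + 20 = (r - 5)*(r^2 - 4) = (r - 5)*(r - 2)*(r + 2)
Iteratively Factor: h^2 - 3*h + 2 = (h - 2)*(h - 1)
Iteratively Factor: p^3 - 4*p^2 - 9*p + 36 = (p + 3)*(p^2 - 7*p + 12) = (p - 4)*(p + 3)*(p - 3)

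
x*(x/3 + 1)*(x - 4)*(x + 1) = x^4/3 - 13*x^2/3 - 4*x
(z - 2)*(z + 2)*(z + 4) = z^3 + 4*z^2 - 4*z - 16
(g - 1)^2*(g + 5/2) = g^3 + g^2/2 - 4*g + 5/2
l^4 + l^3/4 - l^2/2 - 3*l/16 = l*(l - 3/4)*(l + 1/2)^2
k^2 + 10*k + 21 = (k + 3)*(k + 7)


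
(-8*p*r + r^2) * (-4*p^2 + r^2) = 32*p^3*r - 4*p^2*r^2 - 8*p*r^3 + r^4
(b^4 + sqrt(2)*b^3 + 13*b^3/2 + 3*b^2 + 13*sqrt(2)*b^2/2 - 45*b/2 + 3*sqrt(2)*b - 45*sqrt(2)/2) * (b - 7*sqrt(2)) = b^5 - 6*sqrt(2)*b^4 + 13*b^4/2 - 39*sqrt(2)*b^3 - 11*b^3 - 227*b^2/2 - 18*sqrt(2)*b^2 - 42*b + 135*sqrt(2)*b + 315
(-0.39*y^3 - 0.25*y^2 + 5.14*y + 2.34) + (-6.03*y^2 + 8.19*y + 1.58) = -0.39*y^3 - 6.28*y^2 + 13.33*y + 3.92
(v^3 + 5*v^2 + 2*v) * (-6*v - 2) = -6*v^4 - 32*v^3 - 22*v^2 - 4*v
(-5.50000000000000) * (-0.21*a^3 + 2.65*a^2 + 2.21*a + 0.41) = 1.155*a^3 - 14.575*a^2 - 12.155*a - 2.255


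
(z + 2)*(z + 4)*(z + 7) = z^3 + 13*z^2 + 50*z + 56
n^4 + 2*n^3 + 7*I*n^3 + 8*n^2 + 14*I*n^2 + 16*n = n*(n + 2)*(n - I)*(n + 8*I)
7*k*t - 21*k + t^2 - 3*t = (7*k + t)*(t - 3)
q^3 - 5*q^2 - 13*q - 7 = (q - 7)*(q + 1)^2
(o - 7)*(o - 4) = o^2 - 11*o + 28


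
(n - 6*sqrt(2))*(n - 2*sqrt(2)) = n^2 - 8*sqrt(2)*n + 24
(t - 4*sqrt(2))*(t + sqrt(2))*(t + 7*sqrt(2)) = t^3 + 4*sqrt(2)*t^2 - 50*t - 56*sqrt(2)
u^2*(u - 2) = u^3 - 2*u^2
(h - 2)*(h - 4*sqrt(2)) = h^2 - 4*sqrt(2)*h - 2*h + 8*sqrt(2)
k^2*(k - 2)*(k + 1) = k^4 - k^3 - 2*k^2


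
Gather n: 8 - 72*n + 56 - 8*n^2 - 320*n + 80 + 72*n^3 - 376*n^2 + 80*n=72*n^3 - 384*n^2 - 312*n + 144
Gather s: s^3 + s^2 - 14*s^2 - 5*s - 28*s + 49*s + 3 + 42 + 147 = s^3 - 13*s^2 + 16*s + 192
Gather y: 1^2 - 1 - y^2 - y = -y^2 - y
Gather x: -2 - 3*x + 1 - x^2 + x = -x^2 - 2*x - 1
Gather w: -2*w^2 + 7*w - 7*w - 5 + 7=2 - 2*w^2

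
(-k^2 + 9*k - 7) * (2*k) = -2*k^3 + 18*k^2 - 14*k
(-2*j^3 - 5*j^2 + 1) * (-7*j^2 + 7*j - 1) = 14*j^5 + 21*j^4 - 33*j^3 - 2*j^2 + 7*j - 1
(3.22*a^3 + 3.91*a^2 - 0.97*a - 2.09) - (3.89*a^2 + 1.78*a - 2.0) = 3.22*a^3 + 0.02*a^2 - 2.75*a - 0.0899999999999999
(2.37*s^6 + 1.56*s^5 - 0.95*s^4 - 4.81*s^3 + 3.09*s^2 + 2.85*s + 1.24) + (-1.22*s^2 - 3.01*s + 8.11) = 2.37*s^6 + 1.56*s^5 - 0.95*s^4 - 4.81*s^3 + 1.87*s^2 - 0.16*s + 9.35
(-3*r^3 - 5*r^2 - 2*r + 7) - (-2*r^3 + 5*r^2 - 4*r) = -r^3 - 10*r^2 + 2*r + 7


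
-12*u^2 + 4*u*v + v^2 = (-2*u + v)*(6*u + v)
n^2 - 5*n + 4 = (n - 4)*(n - 1)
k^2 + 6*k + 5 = (k + 1)*(k + 5)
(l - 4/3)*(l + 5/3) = l^2 + l/3 - 20/9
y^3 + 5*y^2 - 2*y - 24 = (y - 2)*(y + 3)*(y + 4)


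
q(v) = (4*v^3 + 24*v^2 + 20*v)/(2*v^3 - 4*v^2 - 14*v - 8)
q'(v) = (-6*v^2 + 8*v + 14)*(4*v^3 + 24*v^2 + 20*v)/(2*v^3 - 4*v^2 - 14*v - 8)^2 + (12*v^2 + 48*v + 20)/(2*v^3 - 4*v^2 - 14*v - 8)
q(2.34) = -6.20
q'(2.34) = -5.37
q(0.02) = -0.05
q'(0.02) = -2.45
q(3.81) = -73.46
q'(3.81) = -398.96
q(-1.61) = -3.19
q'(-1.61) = -4.76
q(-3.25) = -0.70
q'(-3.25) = -0.59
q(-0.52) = 2.15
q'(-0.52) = -7.65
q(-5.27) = 0.07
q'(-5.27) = -0.26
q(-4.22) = -0.25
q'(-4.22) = -0.37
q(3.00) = -12.00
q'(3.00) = -14.50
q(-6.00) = 0.24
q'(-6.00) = -0.21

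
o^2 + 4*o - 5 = (o - 1)*(o + 5)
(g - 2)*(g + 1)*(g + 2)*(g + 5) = g^4 + 6*g^3 + g^2 - 24*g - 20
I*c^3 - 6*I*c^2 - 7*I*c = c*(c - 7)*(I*c + I)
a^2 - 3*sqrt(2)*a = a*(a - 3*sqrt(2))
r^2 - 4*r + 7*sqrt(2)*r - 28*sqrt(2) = (r - 4)*(r + 7*sqrt(2))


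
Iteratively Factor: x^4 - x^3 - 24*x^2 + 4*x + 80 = (x + 2)*(x^3 - 3*x^2 - 18*x + 40) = (x - 2)*(x + 2)*(x^2 - x - 20) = (x - 5)*(x - 2)*(x + 2)*(x + 4)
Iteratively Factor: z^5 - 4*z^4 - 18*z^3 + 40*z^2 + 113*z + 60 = (z + 1)*(z^4 - 5*z^3 - 13*z^2 + 53*z + 60) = (z - 4)*(z + 1)*(z^3 - z^2 - 17*z - 15) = (z - 4)*(z + 1)^2*(z^2 - 2*z - 15) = (z - 4)*(z + 1)^2*(z + 3)*(z - 5)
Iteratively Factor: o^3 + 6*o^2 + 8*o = (o + 2)*(o^2 + 4*o) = o*(o + 2)*(o + 4)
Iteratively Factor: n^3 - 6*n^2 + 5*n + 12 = (n + 1)*(n^2 - 7*n + 12) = (n - 4)*(n + 1)*(n - 3)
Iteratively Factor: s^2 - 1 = (s - 1)*(s + 1)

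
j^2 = j^2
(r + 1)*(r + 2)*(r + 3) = r^3 + 6*r^2 + 11*r + 6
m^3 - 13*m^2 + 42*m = m*(m - 7)*(m - 6)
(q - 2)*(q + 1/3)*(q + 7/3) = q^3 + 2*q^2/3 - 41*q/9 - 14/9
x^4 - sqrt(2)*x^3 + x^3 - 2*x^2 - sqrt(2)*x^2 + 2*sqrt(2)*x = x*(x - 1)*(x + 2)*(x - sqrt(2))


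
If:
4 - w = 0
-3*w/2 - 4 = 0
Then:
No Solution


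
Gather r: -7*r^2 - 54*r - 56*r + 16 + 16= -7*r^2 - 110*r + 32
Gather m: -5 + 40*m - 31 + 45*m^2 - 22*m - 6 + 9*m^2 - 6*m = 54*m^2 + 12*m - 42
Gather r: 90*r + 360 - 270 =90*r + 90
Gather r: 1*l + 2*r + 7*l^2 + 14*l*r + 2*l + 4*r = 7*l^2 + 3*l + r*(14*l + 6)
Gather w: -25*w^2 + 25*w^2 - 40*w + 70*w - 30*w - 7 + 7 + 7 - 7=0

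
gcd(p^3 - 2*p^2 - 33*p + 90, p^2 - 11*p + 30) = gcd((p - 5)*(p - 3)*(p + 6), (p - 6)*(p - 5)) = p - 5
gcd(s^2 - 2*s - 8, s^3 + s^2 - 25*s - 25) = 1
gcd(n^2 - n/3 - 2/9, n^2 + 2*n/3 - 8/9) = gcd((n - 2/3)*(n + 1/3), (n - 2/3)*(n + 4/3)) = n - 2/3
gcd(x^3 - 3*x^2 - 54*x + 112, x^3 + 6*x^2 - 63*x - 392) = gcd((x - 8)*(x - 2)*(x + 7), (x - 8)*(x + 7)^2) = x^2 - x - 56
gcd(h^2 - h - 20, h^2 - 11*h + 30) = h - 5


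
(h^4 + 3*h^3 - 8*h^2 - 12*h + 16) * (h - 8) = h^5 - 5*h^4 - 32*h^3 + 52*h^2 + 112*h - 128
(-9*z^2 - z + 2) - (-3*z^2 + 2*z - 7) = -6*z^2 - 3*z + 9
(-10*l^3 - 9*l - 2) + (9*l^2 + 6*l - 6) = -10*l^3 + 9*l^2 - 3*l - 8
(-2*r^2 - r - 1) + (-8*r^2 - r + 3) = -10*r^2 - 2*r + 2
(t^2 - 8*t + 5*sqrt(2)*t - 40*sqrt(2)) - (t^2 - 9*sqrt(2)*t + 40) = -8*t + 14*sqrt(2)*t - 40*sqrt(2) - 40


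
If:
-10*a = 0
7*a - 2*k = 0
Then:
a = 0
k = 0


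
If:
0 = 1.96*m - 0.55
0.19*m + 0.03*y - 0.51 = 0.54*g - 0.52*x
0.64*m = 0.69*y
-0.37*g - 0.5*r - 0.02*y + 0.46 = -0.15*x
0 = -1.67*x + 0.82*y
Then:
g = -0.71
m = 0.28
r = 1.47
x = 0.13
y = 0.26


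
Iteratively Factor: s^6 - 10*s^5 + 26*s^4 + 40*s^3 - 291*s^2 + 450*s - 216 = (s - 4)*(s^5 - 6*s^4 + 2*s^3 + 48*s^2 - 99*s + 54) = (s - 4)*(s - 1)*(s^4 - 5*s^3 - 3*s^2 + 45*s - 54) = (s - 4)*(s - 3)*(s - 1)*(s^3 - 2*s^2 - 9*s + 18) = (s - 4)*(s - 3)*(s - 2)*(s - 1)*(s^2 - 9) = (s - 4)*(s - 3)*(s - 2)*(s - 1)*(s + 3)*(s - 3)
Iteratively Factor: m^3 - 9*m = (m)*(m^2 - 9) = m*(m - 3)*(m + 3)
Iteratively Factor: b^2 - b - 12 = (b + 3)*(b - 4)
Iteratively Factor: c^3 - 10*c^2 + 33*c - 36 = (c - 4)*(c^2 - 6*c + 9) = (c - 4)*(c - 3)*(c - 3)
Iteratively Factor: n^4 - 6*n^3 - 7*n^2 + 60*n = (n)*(n^3 - 6*n^2 - 7*n + 60) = n*(n - 4)*(n^2 - 2*n - 15) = n*(n - 4)*(n + 3)*(n - 5)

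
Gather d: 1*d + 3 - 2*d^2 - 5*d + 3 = -2*d^2 - 4*d + 6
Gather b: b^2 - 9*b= b^2 - 9*b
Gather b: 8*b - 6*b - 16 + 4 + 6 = 2*b - 6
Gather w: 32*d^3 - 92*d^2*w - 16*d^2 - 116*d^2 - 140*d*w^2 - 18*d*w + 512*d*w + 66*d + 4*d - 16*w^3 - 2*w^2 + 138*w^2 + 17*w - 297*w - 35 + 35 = 32*d^3 - 132*d^2 + 70*d - 16*w^3 + w^2*(136 - 140*d) + w*(-92*d^2 + 494*d - 280)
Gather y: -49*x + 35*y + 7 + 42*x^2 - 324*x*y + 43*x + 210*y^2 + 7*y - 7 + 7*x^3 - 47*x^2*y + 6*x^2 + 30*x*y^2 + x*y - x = 7*x^3 + 48*x^2 - 7*x + y^2*(30*x + 210) + y*(-47*x^2 - 323*x + 42)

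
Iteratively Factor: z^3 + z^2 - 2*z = (z)*(z^2 + z - 2) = z*(z + 2)*(z - 1)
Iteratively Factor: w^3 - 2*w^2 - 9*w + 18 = (w + 3)*(w^2 - 5*w + 6) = (w - 3)*(w + 3)*(w - 2)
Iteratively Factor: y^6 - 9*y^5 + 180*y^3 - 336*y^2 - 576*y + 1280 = (y + 4)*(y^5 - 13*y^4 + 52*y^3 - 28*y^2 - 224*y + 320) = (y - 5)*(y + 4)*(y^4 - 8*y^3 + 12*y^2 + 32*y - 64) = (y - 5)*(y + 2)*(y + 4)*(y^3 - 10*y^2 + 32*y - 32) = (y - 5)*(y - 4)*(y + 2)*(y + 4)*(y^2 - 6*y + 8) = (y - 5)*(y - 4)*(y - 2)*(y + 2)*(y + 4)*(y - 4)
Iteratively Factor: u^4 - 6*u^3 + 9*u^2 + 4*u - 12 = (u - 2)*(u^3 - 4*u^2 + u + 6) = (u - 3)*(u - 2)*(u^2 - u - 2) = (u - 3)*(u - 2)*(u + 1)*(u - 2)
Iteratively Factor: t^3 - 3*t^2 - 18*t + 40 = (t - 5)*(t^2 + 2*t - 8) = (t - 5)*(t + 4)*(t - 2)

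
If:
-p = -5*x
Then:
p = 5*x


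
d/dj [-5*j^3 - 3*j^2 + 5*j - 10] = -15*j^2 - 6*j + 5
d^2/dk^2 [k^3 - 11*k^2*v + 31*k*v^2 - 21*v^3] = 6*k - 22*v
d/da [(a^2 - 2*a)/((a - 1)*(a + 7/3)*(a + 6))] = 3*(-3*a^4 + 12*a^3 + 61*a^2 - 84*a + 84)/(9*a^6 + 132*a^5 + 586*a^4 + 496*a^3 - 1559*a^2 - 1428*a + 1764)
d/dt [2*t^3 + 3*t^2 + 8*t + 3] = 6*t^2 + 6*t + 8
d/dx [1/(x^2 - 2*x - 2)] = 2*(1 - x)/(-x^2 + 2*x + 2)^2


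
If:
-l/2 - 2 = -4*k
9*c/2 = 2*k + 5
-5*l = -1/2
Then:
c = 241/180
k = 41/80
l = 1/10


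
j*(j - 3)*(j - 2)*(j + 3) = j^4 - 2*j^3 - 9*j^2 + 18*j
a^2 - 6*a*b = a*(a - 6*b)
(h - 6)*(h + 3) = h^2 - 3*h - 18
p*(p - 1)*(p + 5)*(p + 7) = p^4 + 11*p^3 + 23*p^2 - 35*p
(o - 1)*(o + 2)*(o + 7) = o^3 + 8*o^2 + 5*o - 14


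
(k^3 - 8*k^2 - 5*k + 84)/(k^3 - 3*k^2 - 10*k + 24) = (k - 7)/(k - 2)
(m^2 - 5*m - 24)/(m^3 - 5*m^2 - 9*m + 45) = (m - 8)/(m^2 - 8*m + 15)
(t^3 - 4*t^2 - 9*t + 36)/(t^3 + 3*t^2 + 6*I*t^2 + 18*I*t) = (t^2 - 7*t + 12)/(t*(t + 6*I))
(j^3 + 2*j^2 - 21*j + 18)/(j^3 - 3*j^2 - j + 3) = (j + 6)/(j + 1)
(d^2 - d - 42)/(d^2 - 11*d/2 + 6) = 2*(d^2 - d - 42)/(2*d^2 - 11*d + 12)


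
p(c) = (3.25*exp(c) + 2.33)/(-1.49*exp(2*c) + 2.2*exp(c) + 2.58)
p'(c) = (3.25*exp(c) + 2.33)*(2.98*exp(2*c) - 2.2*exp(c))/(-1.49*exp(2*c) + 2.2*exp(c) + 2.58)^2 + 3.25*exp(c)/(-1.49*exp(2*c) + 2.2*exp(c) + 2.58)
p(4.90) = -0.02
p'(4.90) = 0.02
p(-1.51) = 1.02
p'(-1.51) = 0.12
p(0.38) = 2.71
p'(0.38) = 5.10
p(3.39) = -0.08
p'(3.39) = 0.09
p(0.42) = 2.94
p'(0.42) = 6.21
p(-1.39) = 1.03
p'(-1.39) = 0.14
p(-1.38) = 1.04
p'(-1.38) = 0.14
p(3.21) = -0.10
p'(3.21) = 0.11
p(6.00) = -0.00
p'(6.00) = 0.01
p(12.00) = 0.00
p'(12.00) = 0.00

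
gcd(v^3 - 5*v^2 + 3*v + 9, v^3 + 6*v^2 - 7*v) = 1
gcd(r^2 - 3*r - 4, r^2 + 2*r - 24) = r - 4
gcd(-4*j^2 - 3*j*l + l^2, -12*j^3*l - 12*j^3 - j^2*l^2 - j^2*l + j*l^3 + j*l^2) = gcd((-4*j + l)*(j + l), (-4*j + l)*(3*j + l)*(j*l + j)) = 4*j - l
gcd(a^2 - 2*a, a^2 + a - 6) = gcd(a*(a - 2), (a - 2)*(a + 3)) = a - 2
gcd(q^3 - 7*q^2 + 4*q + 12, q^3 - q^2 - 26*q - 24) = q^2 - 5*q - 6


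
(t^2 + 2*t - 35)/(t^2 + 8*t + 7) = (t - 5)/(t + 1)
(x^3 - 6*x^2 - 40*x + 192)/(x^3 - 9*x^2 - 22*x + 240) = (x^2 + 2*x - 24)/(x^2 - x - 30)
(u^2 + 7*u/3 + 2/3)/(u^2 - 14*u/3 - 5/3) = (u + 2)/(u - 5)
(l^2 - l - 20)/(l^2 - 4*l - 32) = (l - 5)/(l - 8)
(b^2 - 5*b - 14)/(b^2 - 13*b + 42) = (b + 2)/(b - 6)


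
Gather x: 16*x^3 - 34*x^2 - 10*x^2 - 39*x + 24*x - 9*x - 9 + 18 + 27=16*x^3 - 44*x^2 - 24*x + 36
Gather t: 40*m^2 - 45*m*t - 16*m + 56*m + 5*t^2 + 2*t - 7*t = 40*m^2 + 40*m + 5*t^2 + t*(-45*m - 5)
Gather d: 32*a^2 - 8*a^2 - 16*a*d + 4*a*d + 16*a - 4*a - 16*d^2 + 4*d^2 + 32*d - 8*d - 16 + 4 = 24*a^2 + 12*a - 12*d^2 + d*(24 - 12*a) - 12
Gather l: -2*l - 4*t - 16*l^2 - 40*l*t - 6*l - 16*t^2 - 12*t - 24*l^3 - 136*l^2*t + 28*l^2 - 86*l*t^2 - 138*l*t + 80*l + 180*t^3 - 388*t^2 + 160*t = -24*l^3 + l^2*(12 - 136*t) + l*(-86*t^2 - 178*t + 72) + 180*t^3 - 404*t^2 + 144*t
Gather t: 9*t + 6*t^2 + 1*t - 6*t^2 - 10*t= 0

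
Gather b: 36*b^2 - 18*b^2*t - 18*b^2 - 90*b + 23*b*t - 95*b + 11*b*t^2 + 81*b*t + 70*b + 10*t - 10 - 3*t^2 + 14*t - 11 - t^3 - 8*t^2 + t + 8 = b^2*(18 - 18*t) + b*(11*t^2 + 104*t - 115) - t^3 - 11*t^2 + 25*t - 13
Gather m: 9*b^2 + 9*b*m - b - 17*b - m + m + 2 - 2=9*b^2 + 9*b*m - 18*b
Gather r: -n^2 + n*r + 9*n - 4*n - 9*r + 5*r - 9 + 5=-n^2 + 5*n + r*(n - 4) - 4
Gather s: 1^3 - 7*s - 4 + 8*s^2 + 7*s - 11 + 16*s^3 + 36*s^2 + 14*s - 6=16*s^3 + 44*s^2 + 14*s - 20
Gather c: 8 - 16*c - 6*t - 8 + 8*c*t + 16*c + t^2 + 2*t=8*c*t + t^2 - 4*t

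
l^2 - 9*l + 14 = (l - 7)*(l - 2)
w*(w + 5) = w^2 + 5*w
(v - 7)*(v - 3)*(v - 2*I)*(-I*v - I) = -I*v^4 - 2*v^3 + 9*I*v^3 + 18*v^2 - 11*I*v^2 - 22*v - 21*I*v - 42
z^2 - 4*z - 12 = (z - 6)*(z + 2)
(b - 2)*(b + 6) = b^2 + 4*b - 12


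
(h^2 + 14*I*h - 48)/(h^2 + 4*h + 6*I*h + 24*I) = (h + 8*I)/(h + 4)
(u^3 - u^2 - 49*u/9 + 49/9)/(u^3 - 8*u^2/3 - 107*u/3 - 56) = (3*u^2 - 10*u + 7)/(3*(u^2 - 5*u - 24))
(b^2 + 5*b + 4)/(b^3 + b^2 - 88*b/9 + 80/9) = 9*(b + 1)/(9*b^2 - 27*b + 20)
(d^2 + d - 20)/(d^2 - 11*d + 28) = (d + 5)/(d - 7)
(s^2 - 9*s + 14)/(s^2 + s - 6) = (s - 7)/(s + 3)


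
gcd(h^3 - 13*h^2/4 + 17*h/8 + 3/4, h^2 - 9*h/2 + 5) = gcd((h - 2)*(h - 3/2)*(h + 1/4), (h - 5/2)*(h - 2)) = h - 2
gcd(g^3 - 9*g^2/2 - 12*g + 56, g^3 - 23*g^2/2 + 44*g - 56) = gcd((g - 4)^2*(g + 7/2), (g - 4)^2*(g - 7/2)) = g^2 - 8*g + 16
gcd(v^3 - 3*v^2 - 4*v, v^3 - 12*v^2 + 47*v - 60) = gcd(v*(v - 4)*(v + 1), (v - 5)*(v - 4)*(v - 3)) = v - 4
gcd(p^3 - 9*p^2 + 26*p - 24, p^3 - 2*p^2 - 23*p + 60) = p^2 - 7*p + 12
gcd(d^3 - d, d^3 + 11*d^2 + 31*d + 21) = d + 1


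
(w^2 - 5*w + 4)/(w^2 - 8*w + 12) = (w^2 - 5*w + 4)/(w^2 - 8*w + 12)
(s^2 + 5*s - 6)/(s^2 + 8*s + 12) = (s - 1)/(s + 2)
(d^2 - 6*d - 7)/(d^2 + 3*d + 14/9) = 9*(d^2 - 6*d - 7)/(9*d^2 + 27*d + 14)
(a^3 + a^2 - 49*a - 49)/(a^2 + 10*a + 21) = (a^2 - 6*a - 7)/(a + 3)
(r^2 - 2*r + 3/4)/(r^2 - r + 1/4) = (2*r - 3)/(2*r - 1)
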